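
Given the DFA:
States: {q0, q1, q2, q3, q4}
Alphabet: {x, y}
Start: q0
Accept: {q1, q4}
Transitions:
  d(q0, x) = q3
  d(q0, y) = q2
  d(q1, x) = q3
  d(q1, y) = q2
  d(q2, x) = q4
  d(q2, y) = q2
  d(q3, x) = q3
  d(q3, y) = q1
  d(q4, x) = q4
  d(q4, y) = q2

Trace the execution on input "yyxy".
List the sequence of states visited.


Input: yyxy
d(q0, y) = q2
d(q2, y) = q2
d(q2, x) = q4
d(q4, y) = q2


q0 -> q2 -> q2 -> q4 -> q2


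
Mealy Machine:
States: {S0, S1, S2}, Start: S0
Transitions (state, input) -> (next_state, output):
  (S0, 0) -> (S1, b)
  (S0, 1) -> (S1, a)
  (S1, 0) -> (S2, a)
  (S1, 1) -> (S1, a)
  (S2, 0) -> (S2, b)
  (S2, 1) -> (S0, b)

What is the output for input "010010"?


Step-by-step:
  (S0, 0) -> (S1, b)
  (S1, 1) -> (S1, a)
  (S1, 0) -> (S2, a)
  (S2, 0) -> (S2, b)
  (S2, 1) -> (S0, b)
  (S0, 0) -> (S1, b)

"baabbb"


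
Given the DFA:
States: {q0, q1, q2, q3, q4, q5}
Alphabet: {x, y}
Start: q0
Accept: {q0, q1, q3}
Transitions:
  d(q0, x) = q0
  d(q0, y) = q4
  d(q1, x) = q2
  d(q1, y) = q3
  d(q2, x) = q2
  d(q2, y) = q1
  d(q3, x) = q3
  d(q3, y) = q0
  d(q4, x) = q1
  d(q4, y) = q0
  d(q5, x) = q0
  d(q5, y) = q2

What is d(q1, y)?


Looking up transition d(q1, y)

q3


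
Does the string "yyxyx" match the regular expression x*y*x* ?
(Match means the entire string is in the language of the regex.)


|string| = 5; first = 'y'; last = 'x'

No, "yyxyx" does not match x*y*x*


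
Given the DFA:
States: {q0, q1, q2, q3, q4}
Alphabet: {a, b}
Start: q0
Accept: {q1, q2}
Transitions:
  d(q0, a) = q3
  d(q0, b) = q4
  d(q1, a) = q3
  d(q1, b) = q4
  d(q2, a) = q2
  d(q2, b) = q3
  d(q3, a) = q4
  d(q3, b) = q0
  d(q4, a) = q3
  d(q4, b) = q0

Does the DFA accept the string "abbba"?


Trace: q0 -> q3 -> q0 -> q4 -> q0 -> q3
Final state: q3
Accept states: {q1, q2}

No, rejected (final state q3 is not an accept state)


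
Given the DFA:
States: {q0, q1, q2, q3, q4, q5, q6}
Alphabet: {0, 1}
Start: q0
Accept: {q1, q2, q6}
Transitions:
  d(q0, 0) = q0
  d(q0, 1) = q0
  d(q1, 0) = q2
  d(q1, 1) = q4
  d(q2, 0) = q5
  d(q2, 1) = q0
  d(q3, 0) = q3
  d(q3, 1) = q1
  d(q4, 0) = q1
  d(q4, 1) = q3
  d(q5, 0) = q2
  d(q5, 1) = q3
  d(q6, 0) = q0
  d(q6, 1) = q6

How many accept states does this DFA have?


Accept states listed: {q1, q2, q6}
Counting: q1(1) q2(2) q6(3)

3


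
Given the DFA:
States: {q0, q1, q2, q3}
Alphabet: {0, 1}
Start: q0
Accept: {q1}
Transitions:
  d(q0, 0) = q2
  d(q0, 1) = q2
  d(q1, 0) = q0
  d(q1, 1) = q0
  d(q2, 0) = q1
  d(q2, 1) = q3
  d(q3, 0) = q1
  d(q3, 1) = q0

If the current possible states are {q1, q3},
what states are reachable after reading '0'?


Apply transition on '0' from each current state:
  d(q1, 0) = q0
  d(q3, 0) = q1

{q0, q1}


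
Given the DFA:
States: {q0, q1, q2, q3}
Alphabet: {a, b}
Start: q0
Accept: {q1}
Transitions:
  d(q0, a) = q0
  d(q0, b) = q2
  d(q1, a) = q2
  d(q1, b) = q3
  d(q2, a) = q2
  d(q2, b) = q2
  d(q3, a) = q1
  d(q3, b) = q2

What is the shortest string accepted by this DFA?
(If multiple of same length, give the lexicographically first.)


BFS by string length (lex-first path to each state shown):
  len 0: q0<-""
  len 1: q0<-"a", q2<-"b"
  len 2: q0<-"aa", q2<-"ab"
  len 3: q0<-"aaa", q2<-"aab"
  len 4: q0<-"aaaa", q2<-"aaab"
  len 5: q0<-"aaaaa", q2<-"aaaab"
  len 6: q0<-"aaaaaa", q2<-"aaaaab"
  len 7: q0<-"aaaaaaa", q2<-"aaaaaab"
  len 8: q0<-"aaaaaaaa", q2<-"aaaaaaab"

No string accepted (empty language)


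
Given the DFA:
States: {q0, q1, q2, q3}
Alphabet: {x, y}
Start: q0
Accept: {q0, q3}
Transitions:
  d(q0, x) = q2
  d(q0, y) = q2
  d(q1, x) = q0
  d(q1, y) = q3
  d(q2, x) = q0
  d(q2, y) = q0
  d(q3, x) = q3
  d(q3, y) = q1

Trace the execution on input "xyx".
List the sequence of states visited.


Input: xyx
d(q0, x) = q2
d(q2, y) = q0
d(q0, x) = q2


q0 -> q2 -> q0 -> q2


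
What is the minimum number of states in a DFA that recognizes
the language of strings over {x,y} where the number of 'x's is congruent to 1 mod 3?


States track (count of 'x') mod 3.
Need 3 states: one per remainder 0..2; accept = remainder 1.

3


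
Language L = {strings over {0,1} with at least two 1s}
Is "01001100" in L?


count('1') = 3

Yes, "01001100" is in L


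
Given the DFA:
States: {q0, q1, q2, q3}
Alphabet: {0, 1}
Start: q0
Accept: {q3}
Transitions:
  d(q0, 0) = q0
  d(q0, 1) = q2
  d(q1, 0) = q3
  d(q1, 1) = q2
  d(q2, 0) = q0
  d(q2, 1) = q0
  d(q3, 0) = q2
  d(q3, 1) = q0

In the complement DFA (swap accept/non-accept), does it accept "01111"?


Trace: q0 -> q0 -> q2 -> q0 -> q2 -> q0
Final: q0
Original accept: {q3}
Complement: q0 is not in original accept

Yes, complement accepts (original rejects)


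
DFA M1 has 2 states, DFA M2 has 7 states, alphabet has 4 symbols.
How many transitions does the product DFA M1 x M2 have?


Product DFA has 2 * 7 = 14 states.
Each has 4 transitions: 14 * 4 = 56

56


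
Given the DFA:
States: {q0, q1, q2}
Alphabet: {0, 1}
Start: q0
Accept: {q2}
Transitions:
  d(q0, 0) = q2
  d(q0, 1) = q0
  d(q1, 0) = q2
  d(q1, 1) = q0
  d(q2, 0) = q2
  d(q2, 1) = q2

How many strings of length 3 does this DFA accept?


Enumerating all length-3 strings:
  "000" -> q2 [accept]
  "001" -> q2 [accept]
  "010" -> q2 [accept]
  "011" -> q2 [accept]
  "100" -> q2 [accept]
  "101" -> q2 [accept]
  "110" -> q2 [accept]
  "111" -> q0 [reject]

7 out of 8


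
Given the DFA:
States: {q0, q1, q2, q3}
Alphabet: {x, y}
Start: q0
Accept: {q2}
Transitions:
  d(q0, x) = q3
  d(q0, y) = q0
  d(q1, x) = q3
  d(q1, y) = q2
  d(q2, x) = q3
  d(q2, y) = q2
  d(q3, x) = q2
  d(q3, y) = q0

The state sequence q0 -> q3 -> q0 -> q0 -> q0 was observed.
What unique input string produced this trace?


Trace back each transition to find the symbol:
  q0 --[x]--> q3
  q3 --[y]--> q0
  q0 --[y]--> q0
  q0 --[y]--> q0

"xyyy"


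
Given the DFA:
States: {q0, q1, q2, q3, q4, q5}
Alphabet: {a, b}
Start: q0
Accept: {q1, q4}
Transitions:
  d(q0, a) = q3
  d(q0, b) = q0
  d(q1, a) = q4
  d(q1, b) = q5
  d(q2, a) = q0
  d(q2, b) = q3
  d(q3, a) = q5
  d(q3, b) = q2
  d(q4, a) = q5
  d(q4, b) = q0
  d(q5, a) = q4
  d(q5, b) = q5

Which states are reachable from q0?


BFS from q0:
  layer 0: {q0}
  layer 1: {q3}
  layer 2: {q2, q5}
  layer 3: {q4}

{q0, q2, q3, q4, q5}


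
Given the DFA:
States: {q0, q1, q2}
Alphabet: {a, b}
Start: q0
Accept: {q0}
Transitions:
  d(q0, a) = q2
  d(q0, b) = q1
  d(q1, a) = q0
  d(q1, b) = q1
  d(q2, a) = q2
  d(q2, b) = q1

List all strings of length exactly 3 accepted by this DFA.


All strings of length 3: 8 total
Accepted: 2

"aba", "bba"


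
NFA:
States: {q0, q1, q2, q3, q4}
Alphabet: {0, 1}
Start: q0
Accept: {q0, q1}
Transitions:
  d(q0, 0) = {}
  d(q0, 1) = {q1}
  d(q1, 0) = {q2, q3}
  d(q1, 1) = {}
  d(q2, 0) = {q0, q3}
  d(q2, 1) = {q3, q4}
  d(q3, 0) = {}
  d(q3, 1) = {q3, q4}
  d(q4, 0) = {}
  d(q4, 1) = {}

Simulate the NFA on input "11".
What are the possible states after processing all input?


Start: {q0}
  --1--> {q1}
  --1--> {}

{} (empty set, no valid transitions)


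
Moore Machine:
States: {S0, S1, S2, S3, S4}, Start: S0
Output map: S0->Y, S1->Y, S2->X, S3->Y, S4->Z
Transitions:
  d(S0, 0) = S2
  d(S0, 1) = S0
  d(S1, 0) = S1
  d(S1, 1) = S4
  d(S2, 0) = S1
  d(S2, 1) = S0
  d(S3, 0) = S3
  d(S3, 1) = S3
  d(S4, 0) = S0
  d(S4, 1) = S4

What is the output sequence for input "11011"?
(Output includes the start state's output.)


Start: S0 (output Y)
  --1--> S0 (output Y)
  --1--> S0 (output Y)
  --0--> S2 (output X)
  --1--> S0 (output Y)
  --1--> S0 (output Y)

"YYYXYY"


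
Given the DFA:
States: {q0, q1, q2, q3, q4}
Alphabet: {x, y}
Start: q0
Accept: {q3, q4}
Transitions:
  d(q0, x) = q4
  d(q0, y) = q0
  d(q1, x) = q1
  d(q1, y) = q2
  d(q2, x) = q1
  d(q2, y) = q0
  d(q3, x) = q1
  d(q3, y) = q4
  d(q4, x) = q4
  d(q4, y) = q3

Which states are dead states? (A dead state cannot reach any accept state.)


Forward reachability from each state:
  q0 -> reaches accept state q3 (live)
  q1 -> reaches accept state q3 (live)
  q2 -> reaches accept state q3 (live)
  q3 -> reaches accept state q3 (live)
  q4 -> reaches accept state q3 (live)

None (all states can reach an accept state)


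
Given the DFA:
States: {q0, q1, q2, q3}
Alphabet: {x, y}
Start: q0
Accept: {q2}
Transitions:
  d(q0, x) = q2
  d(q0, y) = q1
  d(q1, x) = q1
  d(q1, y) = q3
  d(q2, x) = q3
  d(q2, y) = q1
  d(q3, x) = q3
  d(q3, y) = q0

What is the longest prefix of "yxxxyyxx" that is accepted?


Run the DFA, marking each prefix where the state is accepting:
  "" -> q0 [reject]
  "y" -> q1 [reject]
  "yx" -> q1 [reject]
  "yxx" -> q1 [reject]
  "yxxx" -> q1 [reject]
  "yxxxy" -> q3 [reject]
  "yxxxyy" -> q0 [reject]
  "yxxxyyx" -> q2 [accept]
  "yxxxyyxx" -> q3 [reject]

"yxxxyyx"


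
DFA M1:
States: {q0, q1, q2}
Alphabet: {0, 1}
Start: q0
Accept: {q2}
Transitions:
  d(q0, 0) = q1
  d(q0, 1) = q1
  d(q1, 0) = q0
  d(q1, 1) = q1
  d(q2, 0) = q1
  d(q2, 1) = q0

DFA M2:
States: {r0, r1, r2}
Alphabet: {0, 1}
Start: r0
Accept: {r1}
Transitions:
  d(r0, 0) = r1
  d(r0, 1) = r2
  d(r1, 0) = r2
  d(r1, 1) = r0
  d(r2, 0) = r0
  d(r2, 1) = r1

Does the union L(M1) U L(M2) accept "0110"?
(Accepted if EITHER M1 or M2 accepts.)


M1: final=q0 accepted=False
M2: final=r0 accepted=False

No, union rejects (neither accepts)


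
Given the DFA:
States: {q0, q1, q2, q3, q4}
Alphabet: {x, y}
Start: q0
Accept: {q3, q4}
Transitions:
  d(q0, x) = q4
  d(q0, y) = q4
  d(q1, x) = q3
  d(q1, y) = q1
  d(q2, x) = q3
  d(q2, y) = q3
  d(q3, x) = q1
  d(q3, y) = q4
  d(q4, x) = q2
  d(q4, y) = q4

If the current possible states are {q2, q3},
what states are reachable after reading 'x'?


Apply transition on 'x' from each current state:
  d(q2, x) = q3
  d(q3, x) = q1

{q1, q3}


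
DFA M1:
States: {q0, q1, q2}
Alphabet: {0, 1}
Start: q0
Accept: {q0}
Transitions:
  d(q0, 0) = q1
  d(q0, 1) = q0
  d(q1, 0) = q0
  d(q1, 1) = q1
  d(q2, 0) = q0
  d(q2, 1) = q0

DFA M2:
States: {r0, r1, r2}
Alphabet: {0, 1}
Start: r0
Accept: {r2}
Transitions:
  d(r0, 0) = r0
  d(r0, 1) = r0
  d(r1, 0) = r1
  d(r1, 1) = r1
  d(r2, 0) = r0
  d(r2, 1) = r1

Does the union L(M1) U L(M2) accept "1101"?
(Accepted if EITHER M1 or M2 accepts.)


M1: final=q1 accepted=False
M2: final=r0 accepted=False

No, union rejects (neither accepts)


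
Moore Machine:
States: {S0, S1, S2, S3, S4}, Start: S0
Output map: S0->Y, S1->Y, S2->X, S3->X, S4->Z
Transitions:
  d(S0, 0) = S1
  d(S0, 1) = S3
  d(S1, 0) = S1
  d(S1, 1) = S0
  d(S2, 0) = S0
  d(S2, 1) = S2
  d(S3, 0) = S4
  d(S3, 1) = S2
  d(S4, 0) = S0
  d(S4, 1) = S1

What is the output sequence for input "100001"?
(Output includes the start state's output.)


Start: S0 (output Y)
  --1--> S3 (output X)
  --0--> S4 (output Z)
  --0--> S0 (output Y)
  --0--> S1 (output Y)
  --0--> S1 (output Y)
  --1--> S0 (output Y)

"YXZYYYY"


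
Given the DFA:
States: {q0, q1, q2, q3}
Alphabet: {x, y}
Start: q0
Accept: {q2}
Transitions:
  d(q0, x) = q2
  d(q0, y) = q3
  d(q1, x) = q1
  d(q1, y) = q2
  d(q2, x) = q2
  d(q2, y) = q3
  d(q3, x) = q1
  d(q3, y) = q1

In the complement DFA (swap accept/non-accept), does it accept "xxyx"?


Trace: q0 -> q2 -> q2 -> q3 -> q1
Final: q1
Original accept: {q2}
Complement: q1 is not in original accept

Yes, complement accepts (original rejects)


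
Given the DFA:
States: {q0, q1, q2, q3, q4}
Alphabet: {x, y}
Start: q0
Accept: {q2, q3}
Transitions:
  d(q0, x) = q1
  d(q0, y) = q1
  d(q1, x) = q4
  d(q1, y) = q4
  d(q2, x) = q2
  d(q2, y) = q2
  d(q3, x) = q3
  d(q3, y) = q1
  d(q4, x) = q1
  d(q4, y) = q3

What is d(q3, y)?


Looking up transition d(q3, y)

q1


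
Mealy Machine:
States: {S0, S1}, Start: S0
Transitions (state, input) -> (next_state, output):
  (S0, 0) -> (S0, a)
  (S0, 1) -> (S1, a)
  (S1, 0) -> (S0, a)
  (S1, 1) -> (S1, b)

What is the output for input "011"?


Step-by-step:
  (S0, 0) -> (S0, a)
  (S0, 1) -> (S1, a)
  (S1, 1) -> (S1, b)

"aab"


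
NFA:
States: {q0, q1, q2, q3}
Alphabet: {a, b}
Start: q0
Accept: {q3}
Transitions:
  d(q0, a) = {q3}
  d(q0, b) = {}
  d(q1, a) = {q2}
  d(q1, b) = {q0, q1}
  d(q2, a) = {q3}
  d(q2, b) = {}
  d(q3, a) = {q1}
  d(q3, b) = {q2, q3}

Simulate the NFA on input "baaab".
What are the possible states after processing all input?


Start: {q0}
  --b--> {}
  --a--> {}
  --a--> {}
  --a--> {}
  --b--> {}

{} (empty set, no valid transitions)


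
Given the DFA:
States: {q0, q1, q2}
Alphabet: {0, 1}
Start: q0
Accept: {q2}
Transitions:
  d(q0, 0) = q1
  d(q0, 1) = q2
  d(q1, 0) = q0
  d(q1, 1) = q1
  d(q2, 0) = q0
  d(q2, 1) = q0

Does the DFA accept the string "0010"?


Trace: q0 -> q1 -> q0 -> q2 -> q0
Final state: q0
Accept states: {q2}

No, rejected (final state q0 is not an accept state)


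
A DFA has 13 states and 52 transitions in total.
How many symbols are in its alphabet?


Each state has exactly one transition per symbol.
|alphabet| = transitions / states = 52 / 13 = 4

4


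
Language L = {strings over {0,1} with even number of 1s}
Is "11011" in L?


count('1') = 4; 4 mod 2 = 0

Yes, "11011" is in L


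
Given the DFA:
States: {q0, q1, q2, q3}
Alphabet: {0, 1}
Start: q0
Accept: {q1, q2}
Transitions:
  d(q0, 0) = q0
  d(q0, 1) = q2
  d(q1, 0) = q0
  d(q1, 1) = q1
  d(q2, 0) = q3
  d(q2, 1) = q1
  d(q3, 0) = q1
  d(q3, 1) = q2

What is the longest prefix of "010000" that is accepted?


Run the DFA, marking each prefix where the state is accepting:
  "" -> q0 [reject]
  "0" -> q0 [reject]
  "01" -> q2 [accept]
  "010" -> q3 [reject]
  "0100" -> q1 [accept]
  "01000" -> q0 [reject]
  "010000" -> q0 [reject]

"0100"


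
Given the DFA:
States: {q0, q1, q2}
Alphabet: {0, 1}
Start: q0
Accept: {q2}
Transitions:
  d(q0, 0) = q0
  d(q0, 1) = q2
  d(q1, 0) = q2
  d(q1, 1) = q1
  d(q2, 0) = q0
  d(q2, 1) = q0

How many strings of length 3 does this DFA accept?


Enumerating all length-3 strings:
  "000" -> q0 [reject]
  "001" -> q2 [accept]
  "010" -> q0 [reject]
  "011" -> q0 [reject]
  "100" -> q0 [reject]
  "101" -> q2 [accept]
  "110" -> q0 [reject]
  "111" -> q2 [accept]

3 out of 8


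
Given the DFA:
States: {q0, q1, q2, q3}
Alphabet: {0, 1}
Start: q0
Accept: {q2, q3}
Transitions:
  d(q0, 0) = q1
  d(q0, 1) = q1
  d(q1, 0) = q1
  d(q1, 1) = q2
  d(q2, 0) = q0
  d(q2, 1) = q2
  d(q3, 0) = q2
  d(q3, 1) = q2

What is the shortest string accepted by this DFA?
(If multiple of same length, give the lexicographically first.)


BFS by string length (lex-first path to each state shown):
  len 0: q0<-""
  len 1: q1<-"0"
  len 2: q1<-"00", q2<-"01"
Found accept state at length 2.

"01"


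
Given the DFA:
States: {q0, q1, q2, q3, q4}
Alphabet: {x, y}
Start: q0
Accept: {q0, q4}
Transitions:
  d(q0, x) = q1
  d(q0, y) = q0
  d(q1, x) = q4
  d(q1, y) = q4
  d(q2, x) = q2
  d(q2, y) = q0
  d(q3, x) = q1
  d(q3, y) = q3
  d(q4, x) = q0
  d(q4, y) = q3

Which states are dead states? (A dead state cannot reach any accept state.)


Forward reachability from each state:
  q0 -> reaches accept state q0 (live)
  q1 -> reaches accept state q0 (live)
  q2 -> reaches accept state q0 (live)
  q3 -> reaches accept state q0 (live)
  q4 -> reaches accept state q0 (live)

None (all states can reach an accept state)


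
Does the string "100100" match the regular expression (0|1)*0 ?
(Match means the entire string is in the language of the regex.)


|string| = 6; first = '1'; last = '0'

Yes, "100100" matches (0|1)*0


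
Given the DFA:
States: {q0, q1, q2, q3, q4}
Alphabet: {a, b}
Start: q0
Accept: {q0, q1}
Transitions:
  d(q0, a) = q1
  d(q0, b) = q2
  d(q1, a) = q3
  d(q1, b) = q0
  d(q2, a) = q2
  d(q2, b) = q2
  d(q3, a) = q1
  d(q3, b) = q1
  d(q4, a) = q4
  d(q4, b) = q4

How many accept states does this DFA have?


Accept states listed: {q0, q1}
Counting: q0(1) q1(2)

2


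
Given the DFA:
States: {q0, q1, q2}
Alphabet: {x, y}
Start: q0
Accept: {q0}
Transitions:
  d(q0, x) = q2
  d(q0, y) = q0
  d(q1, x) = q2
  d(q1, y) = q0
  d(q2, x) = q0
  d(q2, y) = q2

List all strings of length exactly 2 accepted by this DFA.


All strings of length 2: 4 total
Accepted: 2

"xx", "yy"


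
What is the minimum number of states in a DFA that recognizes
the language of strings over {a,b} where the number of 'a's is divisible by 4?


States track (count of 'a') mod 4.
Need 4 states: one per remainder 0..3; accept = remainder 0.

4


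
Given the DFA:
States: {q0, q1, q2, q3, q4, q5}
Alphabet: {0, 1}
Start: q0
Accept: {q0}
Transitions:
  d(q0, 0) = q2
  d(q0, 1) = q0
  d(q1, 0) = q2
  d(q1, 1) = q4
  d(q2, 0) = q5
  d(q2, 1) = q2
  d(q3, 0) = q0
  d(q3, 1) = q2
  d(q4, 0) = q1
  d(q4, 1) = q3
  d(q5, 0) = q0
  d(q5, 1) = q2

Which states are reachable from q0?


BFS from q0:
  layer 0: {q0}
  layer 1: {q2}
  layer 2: {q5}

{q0, q2, q5}


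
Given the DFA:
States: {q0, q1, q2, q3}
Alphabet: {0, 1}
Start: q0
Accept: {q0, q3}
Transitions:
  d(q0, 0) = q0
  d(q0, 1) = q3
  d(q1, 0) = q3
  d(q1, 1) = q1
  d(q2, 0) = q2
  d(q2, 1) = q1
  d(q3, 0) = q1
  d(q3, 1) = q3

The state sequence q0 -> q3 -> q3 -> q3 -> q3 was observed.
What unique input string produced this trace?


Trace back each transition to find the symbol:
  q0 --[1]--> q3
  q3 --[1]--> q3
  q3 --[1]--> q3
  q3 --[1]--> q3

"1111"


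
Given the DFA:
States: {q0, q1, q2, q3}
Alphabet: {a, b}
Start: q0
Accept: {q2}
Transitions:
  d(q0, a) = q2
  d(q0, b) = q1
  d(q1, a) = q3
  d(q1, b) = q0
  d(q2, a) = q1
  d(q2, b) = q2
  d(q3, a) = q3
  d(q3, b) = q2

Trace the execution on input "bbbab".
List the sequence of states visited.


Input: bbbab
d(q0, b) = q1
d(q1, b) = q0
d(q0, b) = q1
d(q1, a) = q3
d(q3, b) = q2


q0 -> q1 -> q0 -> q1 -> q3 -> q2


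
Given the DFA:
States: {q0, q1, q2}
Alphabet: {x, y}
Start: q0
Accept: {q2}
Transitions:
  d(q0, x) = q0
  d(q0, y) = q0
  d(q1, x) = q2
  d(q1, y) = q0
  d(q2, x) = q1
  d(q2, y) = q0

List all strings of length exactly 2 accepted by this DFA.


All strings of length 2: 4 total
Accepted: 0

None


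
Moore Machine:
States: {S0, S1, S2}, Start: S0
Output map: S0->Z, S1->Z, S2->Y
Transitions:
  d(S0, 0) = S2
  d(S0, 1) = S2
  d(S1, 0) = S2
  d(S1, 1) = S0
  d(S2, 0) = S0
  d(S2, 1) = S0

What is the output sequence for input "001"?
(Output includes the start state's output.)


Start: S0 (output Z)
  --0--> S2 (output Y)
  --0--> S0 (output Z)
  --1--> S2 (output Y)

"ZYZY"


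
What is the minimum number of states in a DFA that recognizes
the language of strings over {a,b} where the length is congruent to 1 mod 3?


States track (length) mod 3.
Need 3 states: one per remainder 0..2; accept = remainder 1.

3


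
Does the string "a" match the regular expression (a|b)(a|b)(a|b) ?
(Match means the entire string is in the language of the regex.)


|string| = 1; first = 'a'; last = 'a'

No, "a" does not match (a|b)(a|b)(a|b)


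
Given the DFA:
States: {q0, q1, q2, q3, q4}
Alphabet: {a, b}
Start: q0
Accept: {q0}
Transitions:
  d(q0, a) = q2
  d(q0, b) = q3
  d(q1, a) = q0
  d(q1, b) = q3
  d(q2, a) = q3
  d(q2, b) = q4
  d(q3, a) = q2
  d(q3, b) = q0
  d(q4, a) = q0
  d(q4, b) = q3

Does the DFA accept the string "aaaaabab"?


Trace: q0 -> q2 -> q3 -> q2 -> q3 -> q2 -> q4 -> q0 -> q3
Final state: q3
Accept states: {q0}

No, rejected (final state q3 is not an accept state)


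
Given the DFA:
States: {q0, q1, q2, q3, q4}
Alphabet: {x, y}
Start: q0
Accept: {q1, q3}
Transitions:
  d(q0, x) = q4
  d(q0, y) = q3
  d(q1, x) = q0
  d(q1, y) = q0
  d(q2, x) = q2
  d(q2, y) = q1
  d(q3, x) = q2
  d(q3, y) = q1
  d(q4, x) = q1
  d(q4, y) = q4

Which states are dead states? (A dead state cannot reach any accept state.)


Forward reachability from each state:
  q0 -> reaches accept state q1 (live)
  q1 -> reaches accept state q1 (live)
  q2 -> reaches accept state q1 (live)
  q3 -> reaches accept state q1 (live)
  q4 -> reaches accept state q1 (live)

None (all states can reach an accept state)


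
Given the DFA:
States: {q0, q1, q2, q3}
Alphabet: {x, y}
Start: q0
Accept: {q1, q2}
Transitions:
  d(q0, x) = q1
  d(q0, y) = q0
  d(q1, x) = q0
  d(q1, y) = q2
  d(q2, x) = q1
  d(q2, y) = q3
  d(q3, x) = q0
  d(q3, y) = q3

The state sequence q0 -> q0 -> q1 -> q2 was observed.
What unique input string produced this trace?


Trace back each transition to find the symbol:
  q0 --[y]--> q0
  q0 --[x]--> q1
  q1 --[y]--> q2

"yxy"


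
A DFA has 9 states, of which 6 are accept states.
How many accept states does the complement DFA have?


Complement swaps accept and non-accept states.
9 - 6 = 3

3


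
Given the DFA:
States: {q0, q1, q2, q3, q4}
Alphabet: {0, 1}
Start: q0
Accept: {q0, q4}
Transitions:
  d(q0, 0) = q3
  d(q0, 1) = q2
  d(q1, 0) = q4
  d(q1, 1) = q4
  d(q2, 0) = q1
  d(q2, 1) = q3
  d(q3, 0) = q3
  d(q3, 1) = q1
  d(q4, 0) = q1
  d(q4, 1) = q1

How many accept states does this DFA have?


Accept states listed: {q0, q4}
Counting: q0(1) q4(2)

2


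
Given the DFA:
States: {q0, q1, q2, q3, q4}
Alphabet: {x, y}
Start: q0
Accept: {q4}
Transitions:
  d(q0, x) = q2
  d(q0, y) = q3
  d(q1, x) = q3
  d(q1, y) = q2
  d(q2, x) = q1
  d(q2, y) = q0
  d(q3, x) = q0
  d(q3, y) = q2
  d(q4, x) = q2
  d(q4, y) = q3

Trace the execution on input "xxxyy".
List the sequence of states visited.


Input: xxxyy
d(q0, x) = q2
d(q2, x) = q1
d(q1, x) = q3
d(q3, y) = q2
d(q2, y) = q0


q0 -> q2 -> q1 -> q3 -> q2 -> q0


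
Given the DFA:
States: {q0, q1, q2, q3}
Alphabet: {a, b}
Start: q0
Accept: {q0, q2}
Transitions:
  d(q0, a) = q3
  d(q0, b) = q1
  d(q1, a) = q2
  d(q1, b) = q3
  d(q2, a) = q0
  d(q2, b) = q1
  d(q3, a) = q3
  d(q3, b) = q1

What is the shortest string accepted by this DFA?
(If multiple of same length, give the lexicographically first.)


BFS by string length (lex-first path to each state shown):
  len 0: q0<-""
Found accept state at length 0.

"" (empty string)


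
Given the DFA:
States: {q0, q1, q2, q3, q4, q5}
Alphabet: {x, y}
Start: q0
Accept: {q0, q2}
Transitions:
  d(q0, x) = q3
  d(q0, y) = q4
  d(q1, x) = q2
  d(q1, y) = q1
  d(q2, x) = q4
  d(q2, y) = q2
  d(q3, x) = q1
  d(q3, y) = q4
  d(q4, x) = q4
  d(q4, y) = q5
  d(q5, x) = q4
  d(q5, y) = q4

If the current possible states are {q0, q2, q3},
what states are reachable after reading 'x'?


Apply transition on 'x' from each current state:
  d(q0, x) = q3
  d(q2, x) = q4
  d(q3, x) = q1

{q1, q3, q4}


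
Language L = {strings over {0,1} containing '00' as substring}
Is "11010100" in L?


'00' occurs at index 6

Yes, "11010100" is in L


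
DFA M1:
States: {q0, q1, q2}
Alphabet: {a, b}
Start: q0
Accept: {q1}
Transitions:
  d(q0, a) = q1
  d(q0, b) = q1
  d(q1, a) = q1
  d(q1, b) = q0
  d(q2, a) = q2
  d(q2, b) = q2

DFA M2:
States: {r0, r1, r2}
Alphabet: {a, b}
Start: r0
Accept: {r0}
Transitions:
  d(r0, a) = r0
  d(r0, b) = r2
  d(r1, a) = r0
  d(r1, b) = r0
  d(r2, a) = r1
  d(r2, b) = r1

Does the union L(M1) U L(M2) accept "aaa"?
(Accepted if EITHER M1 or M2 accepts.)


M1: final=q1 accepted=True
M2: final=r0 accepted=True

Yes, union accepts


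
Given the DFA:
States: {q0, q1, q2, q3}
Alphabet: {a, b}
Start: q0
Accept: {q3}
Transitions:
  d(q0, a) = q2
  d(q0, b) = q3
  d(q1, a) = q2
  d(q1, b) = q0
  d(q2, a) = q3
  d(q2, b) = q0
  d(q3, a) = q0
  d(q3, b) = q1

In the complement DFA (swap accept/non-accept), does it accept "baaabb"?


Trace: q0 -> q3 -> q0 -> q2 -> q3 -> q1 -> q0
Final: q0
Original accept: {q3}
Complement: q0 is not in original accept

Yes, complement accepts (original rejects)


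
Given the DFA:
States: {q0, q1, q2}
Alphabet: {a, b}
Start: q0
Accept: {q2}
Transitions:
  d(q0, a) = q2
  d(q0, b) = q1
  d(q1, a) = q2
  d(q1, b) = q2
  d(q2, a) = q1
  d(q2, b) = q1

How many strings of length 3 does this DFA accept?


Enumerating all length-3 strings:
  "aaa" -> q2 [accept]
  "aab" -> q2 [accept]
  "aba" -> q2 [accept]
  "abb" -> q2 [accept]
  "baa" -> q1 [reject]
  "bab" -> q1 [reject]
  "bba" -> q1 [reject]
  "bbb" -> q1 [reject]

4 out of 8


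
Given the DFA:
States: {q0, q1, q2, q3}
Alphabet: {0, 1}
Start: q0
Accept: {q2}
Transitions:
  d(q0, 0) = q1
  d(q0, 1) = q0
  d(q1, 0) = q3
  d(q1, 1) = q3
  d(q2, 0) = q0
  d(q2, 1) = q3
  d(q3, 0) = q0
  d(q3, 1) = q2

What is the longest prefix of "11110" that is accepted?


Run the DFA, marking each prefix where the state is accepting:
  "" -> q0 [reject]
  "1" -> q0 [reject]
  "11" -> q0 [reject]
  "111" -> q0 [reject]
  "1111" -> q0 [reject]
  "11110" -> q1 [reject]

No prefix is accepted


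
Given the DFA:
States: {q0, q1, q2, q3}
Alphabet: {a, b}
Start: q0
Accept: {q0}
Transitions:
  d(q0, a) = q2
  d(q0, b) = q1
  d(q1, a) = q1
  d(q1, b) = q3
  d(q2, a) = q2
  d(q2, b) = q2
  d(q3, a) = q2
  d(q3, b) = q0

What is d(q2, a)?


Looking up transition d(q2, a)

q2


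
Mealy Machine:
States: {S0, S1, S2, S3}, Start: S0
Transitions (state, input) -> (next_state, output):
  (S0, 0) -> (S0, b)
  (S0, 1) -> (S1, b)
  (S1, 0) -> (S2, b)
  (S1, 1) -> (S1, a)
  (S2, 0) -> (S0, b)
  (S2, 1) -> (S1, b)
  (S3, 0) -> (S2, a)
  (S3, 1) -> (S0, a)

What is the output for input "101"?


Step-by-step:
  (S0, 1) -> (S1, b)
  (S1, 0) -> (S2, b)
  (S2, 1) -> (S1, b)

"bbb"


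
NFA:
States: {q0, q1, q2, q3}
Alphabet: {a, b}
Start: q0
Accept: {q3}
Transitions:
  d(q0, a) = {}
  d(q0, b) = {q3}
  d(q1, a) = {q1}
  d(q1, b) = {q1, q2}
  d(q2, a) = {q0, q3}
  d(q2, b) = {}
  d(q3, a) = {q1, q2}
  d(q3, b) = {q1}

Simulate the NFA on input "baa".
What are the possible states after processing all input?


Start: {q0}
  --b--> {q3}
  --a--> {q1, q2}
  --a--> {q0, q1, q3}

{q0, q1, q3}


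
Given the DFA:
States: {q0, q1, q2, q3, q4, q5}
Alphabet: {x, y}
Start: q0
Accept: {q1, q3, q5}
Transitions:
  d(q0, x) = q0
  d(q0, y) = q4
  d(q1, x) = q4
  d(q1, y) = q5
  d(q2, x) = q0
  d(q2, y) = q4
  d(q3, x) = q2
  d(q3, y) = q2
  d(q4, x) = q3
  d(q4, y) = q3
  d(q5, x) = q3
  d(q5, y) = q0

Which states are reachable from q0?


BFS from q0:
  layer 0: {q0}
  layer 1: {q4}
  layer 2: {q3}
  layer 3: {q2}

{q0, q2, q3, q4}


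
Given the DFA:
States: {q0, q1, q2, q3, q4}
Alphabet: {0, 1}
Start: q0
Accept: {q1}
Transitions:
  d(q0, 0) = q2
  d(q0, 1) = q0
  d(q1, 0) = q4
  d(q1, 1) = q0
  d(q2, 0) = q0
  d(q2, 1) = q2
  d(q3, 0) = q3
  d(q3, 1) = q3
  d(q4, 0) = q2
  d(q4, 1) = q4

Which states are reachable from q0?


BFS from q0:
  layer 0: {q0}
  layer 1: {q2}

{q0, q2}


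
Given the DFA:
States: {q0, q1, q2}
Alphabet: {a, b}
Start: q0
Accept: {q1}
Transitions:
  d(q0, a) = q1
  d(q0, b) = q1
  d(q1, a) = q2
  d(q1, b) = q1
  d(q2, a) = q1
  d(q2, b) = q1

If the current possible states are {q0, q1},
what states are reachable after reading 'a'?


Apply transition on 'a' from each current state:
  d(q0, a) = q1
  d(q1, a) = q2

{q1, q2}


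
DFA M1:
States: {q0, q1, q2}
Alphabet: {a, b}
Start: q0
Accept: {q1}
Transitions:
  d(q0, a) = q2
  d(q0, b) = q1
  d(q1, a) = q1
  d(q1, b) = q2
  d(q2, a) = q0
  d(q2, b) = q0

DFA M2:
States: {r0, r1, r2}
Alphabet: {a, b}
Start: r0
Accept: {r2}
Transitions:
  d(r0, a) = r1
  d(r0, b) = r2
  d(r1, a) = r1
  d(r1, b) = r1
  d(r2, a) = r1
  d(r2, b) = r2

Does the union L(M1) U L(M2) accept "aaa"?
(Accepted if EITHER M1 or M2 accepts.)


M1: final=q2 accepted=False
M2: final=r1 accepted=False

No, union rejects (neither accepts)


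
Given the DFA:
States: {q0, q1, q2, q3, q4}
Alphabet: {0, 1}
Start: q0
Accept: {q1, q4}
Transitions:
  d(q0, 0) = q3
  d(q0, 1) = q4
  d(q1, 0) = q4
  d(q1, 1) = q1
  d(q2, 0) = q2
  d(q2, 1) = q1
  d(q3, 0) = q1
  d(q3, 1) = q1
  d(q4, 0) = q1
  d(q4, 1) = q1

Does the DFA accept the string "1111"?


Trace: q0 -> q4 -> q1 -> q1 -> q1
Final state: q1
Accept states: {q1, q4}

Yes, accepted (final state q1 is an accept state)


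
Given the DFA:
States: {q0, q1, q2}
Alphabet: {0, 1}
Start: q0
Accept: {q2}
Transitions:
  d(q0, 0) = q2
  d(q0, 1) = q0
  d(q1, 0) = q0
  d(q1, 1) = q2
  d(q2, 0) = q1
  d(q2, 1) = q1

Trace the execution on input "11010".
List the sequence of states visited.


Input: 11010
d(q0, 1) = q0
d(q0, 1) = q0
d(q0, 0) = q2
d(q2, 1) = q1
d(q1, 0) = q0


q0 -> q0 -> q0 -> q2 -> q1 -> q0


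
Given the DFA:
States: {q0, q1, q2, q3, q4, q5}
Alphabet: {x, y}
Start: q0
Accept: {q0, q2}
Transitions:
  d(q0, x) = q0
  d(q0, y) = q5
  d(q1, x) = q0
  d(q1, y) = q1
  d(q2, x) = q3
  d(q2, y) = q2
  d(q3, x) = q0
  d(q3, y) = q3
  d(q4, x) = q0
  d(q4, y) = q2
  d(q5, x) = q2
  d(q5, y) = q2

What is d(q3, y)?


Looking up transition d(q3, y)

q3


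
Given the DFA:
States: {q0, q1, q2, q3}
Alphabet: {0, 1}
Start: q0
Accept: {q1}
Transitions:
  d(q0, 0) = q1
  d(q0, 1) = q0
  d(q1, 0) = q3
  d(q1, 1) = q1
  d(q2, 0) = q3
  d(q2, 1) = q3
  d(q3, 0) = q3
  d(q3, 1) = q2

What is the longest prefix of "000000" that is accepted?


Run the DFA, marking each prefix where the state is accepting:
  "" -> q0 [reject]
  "0" -> q1 [accept]
  "00" -> q3 [reject]
  "000" -> q3 [reject]
  "0000" -> q3 [reject]
  "00000" -> q3 [reject]
  "000000" -> q3 [reject]

"0"


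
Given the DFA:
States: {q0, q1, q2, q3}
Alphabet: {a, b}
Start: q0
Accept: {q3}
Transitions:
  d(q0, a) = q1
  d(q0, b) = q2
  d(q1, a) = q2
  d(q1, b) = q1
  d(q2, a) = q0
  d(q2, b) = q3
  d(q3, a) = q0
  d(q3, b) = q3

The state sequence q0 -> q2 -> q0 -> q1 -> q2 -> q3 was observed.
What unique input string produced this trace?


Trace back each transition to find the symbol:
  q0 --[b]--> q2
  q2 --[a]--> q0
  q0 --[a]--> q1
  q1 --[a]--> q2
  q2 --[b]--> q3

"baaab"


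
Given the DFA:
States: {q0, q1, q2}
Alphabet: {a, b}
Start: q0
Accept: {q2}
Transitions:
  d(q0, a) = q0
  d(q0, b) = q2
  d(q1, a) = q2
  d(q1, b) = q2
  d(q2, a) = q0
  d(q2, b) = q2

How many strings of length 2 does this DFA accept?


Enumerating all length-2 strings:
  "aa" -> q0 [reject]
  "ab" -> q2 [accept]
  "ba" -> q0 [reject]
  "bb" -> q2 [accept]

2 out of 4


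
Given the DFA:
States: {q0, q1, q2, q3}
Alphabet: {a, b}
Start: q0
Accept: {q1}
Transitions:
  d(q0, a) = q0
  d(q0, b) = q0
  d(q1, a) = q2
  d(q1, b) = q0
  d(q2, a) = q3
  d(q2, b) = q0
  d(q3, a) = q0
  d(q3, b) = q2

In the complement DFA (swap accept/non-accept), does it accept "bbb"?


Trace: q0 -> q0 -> q0 -> q0
Final: q0
Original accept: {q1}
Complement: q0 is not in original accept

Yes, complement accepts (original rejects)


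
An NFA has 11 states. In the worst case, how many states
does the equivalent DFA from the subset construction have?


Subset construction: one DFA state per subset of NFA states.
2^11 = 2048

2048


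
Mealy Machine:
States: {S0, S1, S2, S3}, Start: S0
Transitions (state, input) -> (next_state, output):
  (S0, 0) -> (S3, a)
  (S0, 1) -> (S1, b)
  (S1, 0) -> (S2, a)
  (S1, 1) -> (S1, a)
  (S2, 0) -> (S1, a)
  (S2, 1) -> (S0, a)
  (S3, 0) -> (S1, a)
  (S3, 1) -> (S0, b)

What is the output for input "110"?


Step-by-step:
  (S0, 1) -> (S1, b)
  (S1, 1) -> (S1, a)
  (S1, 0) -> (S2, a)

"baa"


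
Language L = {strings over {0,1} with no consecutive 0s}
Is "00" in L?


'00' occurs at index 0

No, "00" is not in L


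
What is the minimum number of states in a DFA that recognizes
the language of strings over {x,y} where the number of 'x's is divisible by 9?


States track (count of 'x') mod 9.
Need 9 states: one per remainder 0..8; accept = remainder 0.

9


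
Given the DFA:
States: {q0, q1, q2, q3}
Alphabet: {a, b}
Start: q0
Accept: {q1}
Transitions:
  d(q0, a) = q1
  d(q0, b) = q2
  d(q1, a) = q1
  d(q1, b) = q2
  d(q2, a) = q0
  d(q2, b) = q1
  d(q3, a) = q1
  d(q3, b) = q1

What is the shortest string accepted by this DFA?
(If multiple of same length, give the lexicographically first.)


BFS by string length (lex-first path to each state shown):
  len 0: q0<-""
  len 1: q1<-"a", q2<-"b"
Found accept state at length 1.

"a"


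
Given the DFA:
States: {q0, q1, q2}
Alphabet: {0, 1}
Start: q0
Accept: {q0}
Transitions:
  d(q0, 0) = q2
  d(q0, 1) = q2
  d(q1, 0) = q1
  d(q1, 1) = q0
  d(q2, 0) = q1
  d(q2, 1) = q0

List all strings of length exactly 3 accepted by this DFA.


All strings of length 3: 8 total
Accepted: 2

"001", "101"


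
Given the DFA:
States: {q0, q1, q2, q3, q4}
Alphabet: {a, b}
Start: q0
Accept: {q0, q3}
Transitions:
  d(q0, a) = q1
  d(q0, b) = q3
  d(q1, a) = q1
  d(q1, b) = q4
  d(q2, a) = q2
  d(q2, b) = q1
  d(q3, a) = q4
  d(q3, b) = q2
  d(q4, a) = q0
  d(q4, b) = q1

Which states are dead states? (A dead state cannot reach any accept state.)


Forward reachability from each state:
  q0 -> reaches accept state q0 (live)
  q1 -> reaches accept state q0 (live)
  q2 -> reaches accept state q0 (live)
  q3 -> reaches accept state q0 (live)
  q4 -> reaches accept state q0 (live)

None (all states can reach an accept state)


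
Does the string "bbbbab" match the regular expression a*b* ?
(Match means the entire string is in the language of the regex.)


|string| = 6; first = 'b'; last = 'b'

No, "bbbbab" does not match a*b*


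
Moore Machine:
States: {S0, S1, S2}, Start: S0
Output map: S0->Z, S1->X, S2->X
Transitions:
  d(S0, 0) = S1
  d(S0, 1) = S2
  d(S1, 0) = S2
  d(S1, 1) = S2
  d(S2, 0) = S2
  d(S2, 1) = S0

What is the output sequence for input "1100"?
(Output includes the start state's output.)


Start: S0 (output Z)
  --1--> S2 (output X)
  --1--> S0 (output Z)
  --0--> S1 (output X)
  --0--> S2 (output X)

"ZXZXX"


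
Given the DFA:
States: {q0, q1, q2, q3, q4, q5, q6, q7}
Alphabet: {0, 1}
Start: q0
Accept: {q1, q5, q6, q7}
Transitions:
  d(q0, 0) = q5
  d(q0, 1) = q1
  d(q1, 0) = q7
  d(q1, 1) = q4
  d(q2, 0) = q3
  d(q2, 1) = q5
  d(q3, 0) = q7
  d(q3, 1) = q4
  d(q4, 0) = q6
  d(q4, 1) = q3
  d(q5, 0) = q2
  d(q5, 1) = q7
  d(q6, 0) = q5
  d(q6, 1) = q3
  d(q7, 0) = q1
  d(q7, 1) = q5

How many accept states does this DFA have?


Accept states listed: {q1, q5, q6, q7}
Counting: q1(1) q5(2) q6(3) q7(4)

4


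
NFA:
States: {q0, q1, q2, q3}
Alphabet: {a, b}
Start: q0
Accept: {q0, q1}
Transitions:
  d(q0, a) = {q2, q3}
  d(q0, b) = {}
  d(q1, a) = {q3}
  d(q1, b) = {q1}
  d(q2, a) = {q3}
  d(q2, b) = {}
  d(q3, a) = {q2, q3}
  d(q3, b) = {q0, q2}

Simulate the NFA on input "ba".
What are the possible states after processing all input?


Start: {q0}
  --b--> {}
  --a--> {}

{} (empty set, no valid transitions)


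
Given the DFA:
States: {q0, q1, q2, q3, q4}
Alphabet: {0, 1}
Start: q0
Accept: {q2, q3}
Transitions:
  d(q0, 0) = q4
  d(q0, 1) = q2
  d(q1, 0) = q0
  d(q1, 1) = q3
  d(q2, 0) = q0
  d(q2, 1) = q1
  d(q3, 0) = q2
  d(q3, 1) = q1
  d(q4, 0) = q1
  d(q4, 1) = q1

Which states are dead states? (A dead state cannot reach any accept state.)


Forward reachability from each state:
  q0 -> reaches accept state q2 (live)
  q1 -> reaches accept state q2 (live)
  q2 -> reaches accept state q2 (live)
  q3 -> reaches accept state q2 (live)
  q4 -> reaches accept state q2 (live)

None (all states can reach an accept state)


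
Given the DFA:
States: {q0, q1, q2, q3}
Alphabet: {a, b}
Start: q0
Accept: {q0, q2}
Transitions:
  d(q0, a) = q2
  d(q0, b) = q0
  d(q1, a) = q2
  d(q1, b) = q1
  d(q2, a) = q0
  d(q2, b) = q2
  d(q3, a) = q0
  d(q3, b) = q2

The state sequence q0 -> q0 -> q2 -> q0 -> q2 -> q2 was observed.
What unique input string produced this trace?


Trace back each transition to find the symbol:
  q0 --[b]--> q0
  q0 --[a]--> q2
  q2 --[a]--> q0
  q0 --[a]--> q2
  q2 --[b]--> q2

"baaab"


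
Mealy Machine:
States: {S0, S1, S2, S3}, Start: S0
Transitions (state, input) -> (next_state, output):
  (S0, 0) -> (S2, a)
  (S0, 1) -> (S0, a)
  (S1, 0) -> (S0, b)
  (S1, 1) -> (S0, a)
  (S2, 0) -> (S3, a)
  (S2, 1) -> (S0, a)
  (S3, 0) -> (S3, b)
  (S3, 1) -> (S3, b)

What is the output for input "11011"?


Step-by-step:
  (S0, 1) -> (S0, a)
  (S0, 1) -> (S0, a)
  (S0, 0) -> (S2, a)
  (S2, 1) -> (S0, a)
  (S0, 1) -> (S0, a)

"aaaaa"


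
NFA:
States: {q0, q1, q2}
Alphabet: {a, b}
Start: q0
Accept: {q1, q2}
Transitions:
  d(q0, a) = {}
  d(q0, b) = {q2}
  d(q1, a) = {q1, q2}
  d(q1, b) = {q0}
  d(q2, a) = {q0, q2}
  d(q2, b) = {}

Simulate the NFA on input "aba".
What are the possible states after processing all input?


Start: {q0}
  --a--> {}
  --b--> {}
  --a--> {}

{} (empty set, no valid transitions)


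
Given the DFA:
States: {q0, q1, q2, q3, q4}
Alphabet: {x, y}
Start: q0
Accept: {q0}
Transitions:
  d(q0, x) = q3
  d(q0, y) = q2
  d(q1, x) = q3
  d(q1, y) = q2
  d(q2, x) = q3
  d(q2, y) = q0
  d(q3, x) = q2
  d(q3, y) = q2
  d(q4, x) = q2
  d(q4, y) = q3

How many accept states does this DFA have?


Accept states listed: {q0}
Counting: q0(1)

1


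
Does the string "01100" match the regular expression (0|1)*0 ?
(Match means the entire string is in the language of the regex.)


|string| = 5; first = '0'; last = '0'

Yes, "01100" matches (0|1)*0


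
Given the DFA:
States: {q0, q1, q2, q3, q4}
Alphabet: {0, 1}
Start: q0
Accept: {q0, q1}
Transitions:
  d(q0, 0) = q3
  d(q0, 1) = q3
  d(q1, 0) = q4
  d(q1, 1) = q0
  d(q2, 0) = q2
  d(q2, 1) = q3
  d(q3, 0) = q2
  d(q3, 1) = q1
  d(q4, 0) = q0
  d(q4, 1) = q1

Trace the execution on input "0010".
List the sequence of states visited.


Input: 0010
d(q0, 0) = q3
d(q3, 0) = q2
d(q2, 1) = q3
d(q3, 0) = q2


q0 -> q3 -> q2 -> q3 -> q2


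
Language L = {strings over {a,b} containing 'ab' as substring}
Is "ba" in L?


'ab' does not occur

No, "ba" is not in L


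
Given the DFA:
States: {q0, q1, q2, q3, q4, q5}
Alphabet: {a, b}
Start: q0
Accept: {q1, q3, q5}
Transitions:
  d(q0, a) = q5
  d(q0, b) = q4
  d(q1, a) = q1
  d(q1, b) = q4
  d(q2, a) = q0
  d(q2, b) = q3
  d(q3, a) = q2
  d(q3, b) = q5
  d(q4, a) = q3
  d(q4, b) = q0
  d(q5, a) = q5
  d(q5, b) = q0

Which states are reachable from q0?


BFS from q0:
  layer 0: {q0}
  layer 1: {q4, q5}
  layer 2: {q3}
  layer 3: {q2}

{q0, q2, q3, q4, q5}


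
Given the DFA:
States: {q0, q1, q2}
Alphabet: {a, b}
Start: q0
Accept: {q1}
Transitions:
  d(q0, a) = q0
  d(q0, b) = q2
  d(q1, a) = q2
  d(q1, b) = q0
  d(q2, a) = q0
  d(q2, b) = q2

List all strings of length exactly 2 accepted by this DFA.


All strings of length 2: 4 total
Accepted: 0

None


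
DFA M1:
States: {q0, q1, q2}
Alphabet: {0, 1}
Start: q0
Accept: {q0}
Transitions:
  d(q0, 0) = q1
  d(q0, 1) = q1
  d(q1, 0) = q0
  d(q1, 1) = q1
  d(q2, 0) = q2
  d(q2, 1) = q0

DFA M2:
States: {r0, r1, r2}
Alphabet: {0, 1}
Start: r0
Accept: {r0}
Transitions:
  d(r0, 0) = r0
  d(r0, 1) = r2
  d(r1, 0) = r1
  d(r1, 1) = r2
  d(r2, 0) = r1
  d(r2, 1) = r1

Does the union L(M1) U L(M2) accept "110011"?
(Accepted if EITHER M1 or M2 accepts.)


M1: final=q1 accepted=False
M2: final=r1 accepted=False

No, union rejects (neither accepts)


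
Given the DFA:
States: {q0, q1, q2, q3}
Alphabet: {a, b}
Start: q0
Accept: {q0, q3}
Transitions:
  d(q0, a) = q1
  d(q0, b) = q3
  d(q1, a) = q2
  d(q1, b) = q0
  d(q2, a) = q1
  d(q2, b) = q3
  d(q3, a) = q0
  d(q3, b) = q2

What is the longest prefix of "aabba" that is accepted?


Run the DFA, marking each prefix where the state is accepting:
  "" -> q0 [accept]
  "a" -> q1 [reject]
  "aa" -> q2 [reject]
  "aab" -> q3 [accept]
  "aabb" -> q2 [reject]
  "aabba" -> q1 [reject]

"aab"


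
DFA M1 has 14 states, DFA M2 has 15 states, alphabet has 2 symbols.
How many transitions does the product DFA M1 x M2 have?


Product DFA has 14 * 15 = 210 states.
Each has 2 transitions: 210 * 2 = 420

420


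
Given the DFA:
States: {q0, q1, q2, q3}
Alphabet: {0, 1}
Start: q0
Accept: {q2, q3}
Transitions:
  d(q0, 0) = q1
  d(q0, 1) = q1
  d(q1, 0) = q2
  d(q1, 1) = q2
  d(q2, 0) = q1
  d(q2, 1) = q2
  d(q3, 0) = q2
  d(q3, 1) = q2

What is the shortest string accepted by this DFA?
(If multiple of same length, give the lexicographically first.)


BFS by string length (lex-first path to each state shown):
  len 0: q0<-""
  len 1: q1<-"0"
  len 2: q2<-"00"
Found accept state at length 2.

"00"


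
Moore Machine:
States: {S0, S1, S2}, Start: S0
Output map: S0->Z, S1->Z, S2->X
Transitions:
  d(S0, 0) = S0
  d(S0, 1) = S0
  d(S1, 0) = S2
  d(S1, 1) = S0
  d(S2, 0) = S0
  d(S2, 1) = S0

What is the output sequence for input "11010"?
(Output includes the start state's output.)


Start: S0 (output Z)
  --1--> S0 (output Z)
  --1--> S0 (output Z)
  --0--> S0 (output Z)
  --1--> S0 (output Z)
  --0--> S0 (output Z)

"ZZZZZZ"
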